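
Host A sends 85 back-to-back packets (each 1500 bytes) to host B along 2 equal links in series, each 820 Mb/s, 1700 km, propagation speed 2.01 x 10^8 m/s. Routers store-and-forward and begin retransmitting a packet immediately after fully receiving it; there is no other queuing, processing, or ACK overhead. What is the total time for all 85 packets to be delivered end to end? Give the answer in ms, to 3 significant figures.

18.2 ms

Per-hop transmission t_tx = L/R = 12000/820000000 = 0.0146341 ms.
Per-hop propagation t_prop = 1700000/2.01e+08 = 8.45771 ms.
Pipeline fill: first packet needs 2·t_tx to clear all hops; remaining 84 packets each add one t_tx.
Total = (2+85-1)·t_tx + 2·t_prop = 86·0.0146341 + 2·8.45771 = 18.2 ms.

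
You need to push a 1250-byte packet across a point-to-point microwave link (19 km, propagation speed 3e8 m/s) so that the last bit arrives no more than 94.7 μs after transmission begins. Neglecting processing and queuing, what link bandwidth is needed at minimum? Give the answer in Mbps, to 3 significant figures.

L = 10000 bits.
Propagation delay = 19000 / 300000000 = 63.3333 μs.
Transmission budget = 94.7 − 63.3333 = 31.3667 μs.
R ≥ L / t_tx = 10000 bits / 3.13667e-05 s = 319 Mbps.

319 Mbps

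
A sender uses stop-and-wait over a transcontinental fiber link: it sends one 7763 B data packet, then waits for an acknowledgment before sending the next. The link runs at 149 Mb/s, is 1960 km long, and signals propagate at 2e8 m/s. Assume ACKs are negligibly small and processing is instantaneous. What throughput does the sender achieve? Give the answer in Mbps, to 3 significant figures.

3.10 Mbps

t_tx = L/R = 62104/149000000 = 0.000416805 s.
t_prop = 1960000/200000000 = 0.0098 s; RTT = 0.0196 s.
Cycle = t_tx + RTT = 0.0200168 s.
Throughput = L / cycle = 62104 / 0.0200168 = 3.10 Mbps.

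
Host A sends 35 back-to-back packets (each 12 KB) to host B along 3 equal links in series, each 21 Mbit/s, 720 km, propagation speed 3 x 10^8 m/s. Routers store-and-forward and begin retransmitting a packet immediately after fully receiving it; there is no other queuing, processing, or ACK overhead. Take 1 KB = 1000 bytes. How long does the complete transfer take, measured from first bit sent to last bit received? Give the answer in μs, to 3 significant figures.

176000 μs

Per-hop transmission t_tx = L/R = 96000/21000000 = 4571.43 μs.
Per-hop propagation t_prop = 720000/300000000 = 2400 μs.
Pipeline fill: first packet needs 3·t_tx to clear all hops; remaining 34 packets each add one t_tx.
Total = (3+35-1)·t_tx + 3·t_prop = 37·4571.43 + 3·2400 = 176000 μs.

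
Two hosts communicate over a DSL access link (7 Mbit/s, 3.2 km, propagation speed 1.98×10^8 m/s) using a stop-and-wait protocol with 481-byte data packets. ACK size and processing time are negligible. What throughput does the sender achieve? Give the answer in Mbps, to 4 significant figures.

6.611 Mbps

t_tx = L/R = 3848/7000000 = 0.000549714 s.
t_prop = 3200/198000000 = 1.61616e-05 s; RTT = 3.23232e-05 s.
Cycle = t_tx + RTT = 0.000582038 s.
Throughput = L / cycle = 3848 / 0.000582038 = 6.611 Mbps.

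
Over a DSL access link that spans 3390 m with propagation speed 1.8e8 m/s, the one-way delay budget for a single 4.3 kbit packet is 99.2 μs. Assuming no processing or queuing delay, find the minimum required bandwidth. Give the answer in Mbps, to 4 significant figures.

Propagation delay = 3390 / 180000000 = 18.8333 μs.
Transmission budget = 99.2 − 18.8333 = 80.3667 μs.
R ≥ L / t_tx = 4300 bits / 8.03667e-05 s = 53.50 Mbps.

53.50 Mbps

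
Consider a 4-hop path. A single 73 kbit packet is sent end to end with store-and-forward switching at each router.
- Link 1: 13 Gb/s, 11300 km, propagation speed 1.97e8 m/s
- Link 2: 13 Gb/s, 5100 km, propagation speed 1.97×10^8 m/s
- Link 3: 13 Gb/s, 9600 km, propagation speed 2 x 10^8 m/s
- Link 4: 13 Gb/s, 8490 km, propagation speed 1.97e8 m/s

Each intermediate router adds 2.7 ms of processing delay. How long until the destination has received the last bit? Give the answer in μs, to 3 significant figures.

L = 73000 bits.
Transmission delay per hop = L/R = 73000/13000000000 = 5.61538 μs; 4 hops → 22.4615 μs.
Propagation delays (d/s per hop): 57360.4, 25888.3, 48000, 43096.4 μs; sum = 174345 μs.
Processing at 3 router(s): 3 × 2.7 ms = 8100 μs.
End-to-end = 182000 μs.

182000 μs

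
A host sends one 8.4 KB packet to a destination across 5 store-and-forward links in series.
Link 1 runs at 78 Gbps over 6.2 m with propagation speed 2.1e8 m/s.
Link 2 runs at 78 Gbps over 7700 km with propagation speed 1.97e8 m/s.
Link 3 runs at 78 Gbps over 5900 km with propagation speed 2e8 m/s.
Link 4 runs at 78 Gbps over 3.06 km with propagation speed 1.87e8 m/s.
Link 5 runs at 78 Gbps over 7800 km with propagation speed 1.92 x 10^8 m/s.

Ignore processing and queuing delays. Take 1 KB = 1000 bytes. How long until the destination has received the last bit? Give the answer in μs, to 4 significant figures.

L = 67200 bits.
Transmission delay per hop = L/R = 67200/78000000000 = 0.861538 μs; 5 hops → 4.30769 μs.
Propagation delays (d/s per hop): 0.0295238, 39086.3, 29500, 16.3636, 40625 μs; sum = 109228 μs.
End-to-end = 109200 μs.

109200 μs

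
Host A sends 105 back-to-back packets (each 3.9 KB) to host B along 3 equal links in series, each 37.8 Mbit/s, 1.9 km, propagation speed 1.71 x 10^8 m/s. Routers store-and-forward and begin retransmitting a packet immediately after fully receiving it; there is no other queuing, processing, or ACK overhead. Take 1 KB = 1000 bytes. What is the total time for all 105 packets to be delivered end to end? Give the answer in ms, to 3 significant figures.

Per-hop transmission t_tx = L/R = 31200/37800000 = 0.825397 ms.
Per-hop propagation t_prop = 1900/171000000 = 0.0111111 ms.
Pipeline fill: first packet needs 3·t_tx to clear all hops; remaining 104 packets each add one t_tx.
Total = (3+105-1)·t_tx + 3·t_prop = 107·0.825397 + 3·0.0111111 = 88.4 ms.

88.4 ms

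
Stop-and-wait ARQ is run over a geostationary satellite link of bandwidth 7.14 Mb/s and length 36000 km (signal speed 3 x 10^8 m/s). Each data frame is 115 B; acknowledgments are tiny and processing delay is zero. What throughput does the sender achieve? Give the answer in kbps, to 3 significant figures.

3.83 kbps

t_tx = L/R = 920/7140000 = 0.000128852 s.
t_prop = 36000000/300000000 = 0.12 s; RTT = 0.24 s.
Cycle = t_tx + RTT = 0.240129 s.
Throughput = L / cycle = 920 / 0.240129 = 3.83 kbps.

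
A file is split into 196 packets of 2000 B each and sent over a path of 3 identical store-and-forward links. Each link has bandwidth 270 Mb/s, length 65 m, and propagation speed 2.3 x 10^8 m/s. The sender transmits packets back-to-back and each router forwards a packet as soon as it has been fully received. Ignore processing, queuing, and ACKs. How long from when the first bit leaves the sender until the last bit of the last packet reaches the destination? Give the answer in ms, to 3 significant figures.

11.7 ms

Per-hop transmission t_tx = L/R = 16000/270000000 = 0.0592593 ms.
Per-hop propagation t_prop = 65/2.3e+08 = 0.000282609 ms.
Pipeline fill: first packet needs 3·t_tx to clear all hops; remaining 195 packets each add one t_tx.
Total = (3+196-1)·t_tx + 3·t_prop = 198·0.0592593 + 3·0.000282609 = 11.7 ms.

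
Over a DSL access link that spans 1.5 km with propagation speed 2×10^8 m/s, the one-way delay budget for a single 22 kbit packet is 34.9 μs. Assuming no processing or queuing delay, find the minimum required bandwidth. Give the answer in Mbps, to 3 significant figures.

803 Mbps

Propagation delay = 1500 / 200000000 = 7.5 μs.
Transmission budget = 34.9 − 7.5 = 27.4 μs.
R ≥ L / t_tx = 22000 bits / 2.74e-05 s = 803 Mbps.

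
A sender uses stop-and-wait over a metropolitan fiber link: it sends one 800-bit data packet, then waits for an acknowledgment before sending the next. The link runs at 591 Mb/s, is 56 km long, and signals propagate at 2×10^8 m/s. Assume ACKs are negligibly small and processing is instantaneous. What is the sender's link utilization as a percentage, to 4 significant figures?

t_tx = L/R = 800/591000000 = 1.35364e-06 s.
t_prop = 56000/200000000 = 0.00028 s; RTT = 0.00056 s.
Cycle = t_tx + RTT = 0.000561354 s.
Utilization = t_tx / cycle = 1.35364e-06/0.000561354 = 0.2411 %.

0.2411 %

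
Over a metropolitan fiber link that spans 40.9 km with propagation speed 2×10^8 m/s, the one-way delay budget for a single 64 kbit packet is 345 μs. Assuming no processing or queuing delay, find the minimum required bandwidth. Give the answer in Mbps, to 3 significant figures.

Propagation delay = 40900 / 200000000 = 204.5 μs.
Transmission budget = 345 − 204.5 = 140.5 μs.
R ≥ L / t_tx = 64000 bits / 0.0001405 s = 456 Mbps.

456 Mbps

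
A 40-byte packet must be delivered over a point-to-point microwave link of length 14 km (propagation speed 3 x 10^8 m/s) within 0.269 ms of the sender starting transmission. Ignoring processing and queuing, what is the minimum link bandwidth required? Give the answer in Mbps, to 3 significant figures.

1.44 Mbps

L = 320 bits.
Propagation delay = 14000 / 300000000 = 0.0466667 ms.
Transmission budget = 0.269 − 0.0466667 = 0.222333 ms.
R ≥ L / t_tx = 320 bits / 0.000222333 s = 1.44 Mbps.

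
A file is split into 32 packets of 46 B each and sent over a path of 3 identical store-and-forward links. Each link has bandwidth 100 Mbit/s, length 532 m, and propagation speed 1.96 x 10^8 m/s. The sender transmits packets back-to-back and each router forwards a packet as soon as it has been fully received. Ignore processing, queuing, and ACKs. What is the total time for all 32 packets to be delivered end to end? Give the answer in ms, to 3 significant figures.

0.133 ms

Per-hop transmission t_tx = L/R = 368/100000000 = 0.00368 ms.
Per-hop propagation t_prop = 532/196000000 = 0.00271429 ms.
Pipeline fill: first packet needs 3·t_tx to clear all hops; remaining 31 packets each add one t_tx.
Total = (3+32-1)·t_tx + 3·t_prop = 34·0.00368 + 3·0.00271429 = 0.133 ms.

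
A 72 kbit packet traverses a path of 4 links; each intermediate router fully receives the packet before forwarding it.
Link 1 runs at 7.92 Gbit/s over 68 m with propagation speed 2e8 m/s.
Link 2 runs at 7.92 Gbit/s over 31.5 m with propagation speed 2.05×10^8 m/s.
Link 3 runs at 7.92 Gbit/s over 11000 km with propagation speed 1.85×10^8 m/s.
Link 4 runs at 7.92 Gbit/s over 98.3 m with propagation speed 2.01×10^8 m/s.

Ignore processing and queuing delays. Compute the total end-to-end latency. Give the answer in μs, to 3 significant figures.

59500 μs

L = 72000 bits.
Transmission delay per hop = L/R = 72000/7920000000 = 9.09091 μs; 4 hops → 36.3636 μs.
Propagation delays (d/s per hop): 0.34, 0.153659, 59459.5, 0.489055 μs; sum = 59460.4 μs.
End-to-end = 59500 μs.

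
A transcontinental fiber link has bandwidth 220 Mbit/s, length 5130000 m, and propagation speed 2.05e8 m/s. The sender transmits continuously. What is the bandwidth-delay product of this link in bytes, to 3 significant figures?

688000 bytes

Propagation delay = 5130000 / 2.05e+08 = 0.0250244 s.
BDP = R × t_prop = 220000000 × 0.0250244 = 5505370 bits.
In bytes: 5505370/8 = 688000 bytes.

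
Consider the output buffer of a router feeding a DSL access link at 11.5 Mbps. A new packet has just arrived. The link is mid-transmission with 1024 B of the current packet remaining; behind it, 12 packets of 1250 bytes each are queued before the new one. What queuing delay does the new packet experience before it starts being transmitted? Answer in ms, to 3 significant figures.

Each queued packet: L/R = 10000/11500000 = 0.869565 ms.
12 queued → 10.4348 ms.
Plus remaining 8192 bits of current packet: 0.712348 ms.
Queuing delay = 11.1 ms.

11.1 ms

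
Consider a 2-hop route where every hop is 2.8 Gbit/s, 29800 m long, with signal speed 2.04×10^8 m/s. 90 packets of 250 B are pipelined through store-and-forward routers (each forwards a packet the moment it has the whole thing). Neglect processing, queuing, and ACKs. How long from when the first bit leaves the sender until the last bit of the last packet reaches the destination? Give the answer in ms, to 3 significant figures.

0.357 ms

Per-hop transmission t_tx = L/R = 2000/2800000000 = 0.000714286 ms.
Per-hop propagation t_prop = 29800/204000000 = 0.146078 ms.
Pipeline fill: first packet needs 2·t_tx to clear all hops; remaining 89 packets each add one t_tx.
Total = (2+90-1)·t_tx + 2·t_prop = 91·0.000714286 + 2·0.146078 = 0.357 ms.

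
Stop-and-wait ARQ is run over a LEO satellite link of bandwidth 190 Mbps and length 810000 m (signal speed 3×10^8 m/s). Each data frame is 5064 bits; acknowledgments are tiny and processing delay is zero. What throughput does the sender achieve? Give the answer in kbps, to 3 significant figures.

933 kbps

t_tx = L/R = 5064/190000000 = 2.66526e-05 s.
t_prop = 810000/300000000 = 0.0027 s; RTT = 0.0054 s.
Cycle = t_tx + RTT = 0.00542665 s.
Throughput = L / cycle = 5064 / 0.00542665 = 933 kbps.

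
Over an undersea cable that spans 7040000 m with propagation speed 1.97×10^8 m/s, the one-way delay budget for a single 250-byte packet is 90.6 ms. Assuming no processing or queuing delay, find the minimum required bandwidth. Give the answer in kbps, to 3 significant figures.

L = 2000 bits.
Propagation delay = 7040000 / 197000000 = 35.736 ms.
Transmission budget = 90.6 − 35.736 = 54.864 ms.
R ≥ L / t_tx = 2000 bits / 0.054864 s = 36.5 kbps.

36.5 kbps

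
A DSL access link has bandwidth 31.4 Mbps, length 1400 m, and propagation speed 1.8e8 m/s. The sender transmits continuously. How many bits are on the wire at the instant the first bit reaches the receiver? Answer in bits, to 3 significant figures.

244 bits

Propagation delay = 1400 / 180000000 = 7.77778e-06 s.
BDP = R × t_prop = 31400000 × 7.77778e-06 = 244.222 bits.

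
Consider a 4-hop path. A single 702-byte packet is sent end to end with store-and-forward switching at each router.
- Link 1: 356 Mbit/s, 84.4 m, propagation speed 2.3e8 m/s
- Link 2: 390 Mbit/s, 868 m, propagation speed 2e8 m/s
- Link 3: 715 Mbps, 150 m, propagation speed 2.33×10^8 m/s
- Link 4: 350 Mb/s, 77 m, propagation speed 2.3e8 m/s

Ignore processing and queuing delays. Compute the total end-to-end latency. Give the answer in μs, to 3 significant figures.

L = 702 × 8 = 5616 bits.
Transmission delays (L/R per hop): 15.7753, 14.4, 7.85455, 16.0457 μs; sum = 54.0755 μs.
Propagation delays (d/s per hop): 0.366957, 4.34, 0.643777, 0.334783 μs; sum = 5.68552 μs.
End-to-end = 59.8 μs.

59.8 μs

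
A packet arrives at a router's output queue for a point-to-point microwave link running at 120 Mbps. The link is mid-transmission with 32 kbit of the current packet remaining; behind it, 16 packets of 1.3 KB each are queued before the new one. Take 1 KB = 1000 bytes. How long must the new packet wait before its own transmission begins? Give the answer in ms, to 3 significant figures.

Each queued packet: L/R = 10400/120000000 = 0.0866667 ms.
16 queued → 1.38667 ms.
Plus remaining 32000 bits of current packet: 0.266667 ms.
Queuing delay = 1.65 ms.

1.65 ms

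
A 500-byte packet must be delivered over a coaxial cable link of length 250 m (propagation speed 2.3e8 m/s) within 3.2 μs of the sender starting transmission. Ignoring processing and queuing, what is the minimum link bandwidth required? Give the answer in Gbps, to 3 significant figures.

L = 4000 bits.
Propagation delay = 250 / 2.3e+08 = 1.08696 μs.
Transmission budget = 3.2 − 1.08696 = 2.11304 μs.
R ≥ L / t_tx = 4000 bits / 2.11304e-06 s = 1.89 Gbps.

1.89 Gbps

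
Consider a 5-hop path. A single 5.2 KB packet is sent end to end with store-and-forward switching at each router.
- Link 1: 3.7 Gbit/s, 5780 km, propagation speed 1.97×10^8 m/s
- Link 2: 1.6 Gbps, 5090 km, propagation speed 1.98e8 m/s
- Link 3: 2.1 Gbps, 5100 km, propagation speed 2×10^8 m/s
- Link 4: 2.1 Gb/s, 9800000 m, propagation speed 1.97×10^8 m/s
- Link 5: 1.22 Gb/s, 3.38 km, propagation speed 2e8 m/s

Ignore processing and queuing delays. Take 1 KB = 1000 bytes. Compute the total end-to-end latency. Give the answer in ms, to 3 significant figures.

130 ms

L = 41600 bits.
Transmission delays (L/R per hop): 0.0112432, 0.026, 0.0198095, 0.0198095, 0.0340984 ms; sum = 0.110961 ms.
Propagation delays (d/s per hop): 29.3401, 25.7071, 25.5, 49.7462, 0.0169 ms; sum = 130.31 ms.
End-to-end = 130 ms.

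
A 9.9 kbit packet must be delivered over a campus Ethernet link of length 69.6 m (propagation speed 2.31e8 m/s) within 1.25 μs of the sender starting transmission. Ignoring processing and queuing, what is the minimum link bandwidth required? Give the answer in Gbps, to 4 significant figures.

10.44 Gbps

Propagation delay = 69.6 / 231000000 = 0.301299 μs.
Transmission budget = 1.25 − 0.301299 = 0.948701 μs.
R ≥ L / t_tx = 9900 bits / 9.48701e-07 s = 10.44 Gbps.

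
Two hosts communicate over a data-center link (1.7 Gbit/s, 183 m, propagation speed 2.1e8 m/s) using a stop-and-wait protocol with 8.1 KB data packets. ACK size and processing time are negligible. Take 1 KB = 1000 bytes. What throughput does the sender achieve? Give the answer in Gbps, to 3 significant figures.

1.63 Gbps

t_tx = L/R = 64800/1700000000 = 3.81176e-05 s.
t_prop = 183/210000000 = 8.71429e-07 s; RTT = 1.74286e-06 s.
Cycle = t_tx + RTT = 3.98605e-05 s.
Throughput = L / cycle = 64800 / 3.98605e-05 = 1.63 Gbps.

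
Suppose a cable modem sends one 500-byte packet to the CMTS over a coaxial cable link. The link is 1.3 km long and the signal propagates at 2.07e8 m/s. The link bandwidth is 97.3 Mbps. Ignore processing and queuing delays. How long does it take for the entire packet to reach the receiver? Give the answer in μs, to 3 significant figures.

47.4 μs

L = 500 × 8 = 4000 bits.
Transmission delay = L/R = 4000 / 97300000 = 41.11 μs.
Propagation delay = d/s = 1300 m / 2.07e+08 m/s = 6.28019 μs.
Total = 47.4 μs.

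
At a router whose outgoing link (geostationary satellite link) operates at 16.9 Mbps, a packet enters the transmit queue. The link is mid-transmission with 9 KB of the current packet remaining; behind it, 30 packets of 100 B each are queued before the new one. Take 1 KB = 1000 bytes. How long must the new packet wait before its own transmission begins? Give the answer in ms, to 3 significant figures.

Each queued packet: L/R = 800/16900000 = 0.0473373 ms.
30 queued → 1.42012 ms.
Plus remaining 72000 bits of current packet: 4.26036 ms.
Queuing delay = 5.68 ms.

5.68 ms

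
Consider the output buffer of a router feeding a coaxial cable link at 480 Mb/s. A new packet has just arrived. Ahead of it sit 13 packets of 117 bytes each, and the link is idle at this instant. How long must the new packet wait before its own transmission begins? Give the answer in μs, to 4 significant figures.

25.35 μs

Each queued packet: L/R = 936/480000000 = 1.95 μs.
13 queued → 25.35 μs.
Queuing delay = 25.35 μs.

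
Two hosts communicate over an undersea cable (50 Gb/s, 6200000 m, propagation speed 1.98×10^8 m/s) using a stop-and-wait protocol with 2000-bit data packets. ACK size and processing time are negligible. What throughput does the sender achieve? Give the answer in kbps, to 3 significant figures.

t_tx = L/R = 2000/50000000000 = 4e-08 s.
t_prop = 6200000/198000000 = 0.0313131 s; RTT = 0.0626263 s.
Cycle = t_tx + RTT = 0.0626263 s.
Throughput = L / cycle = 2000 / 0.0626263 = 31.9 kbps.

31.9 kbps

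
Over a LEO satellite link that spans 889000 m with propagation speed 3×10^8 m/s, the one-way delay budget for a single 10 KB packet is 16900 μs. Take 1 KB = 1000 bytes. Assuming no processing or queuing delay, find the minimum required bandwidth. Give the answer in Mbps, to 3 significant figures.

L = 80000 bits.
Propagation delay = 889000 / 300000000 = 2963.33 μs.
Transmission budget = 16900 − 2963.33 = 13936.7 μs.
R ≥ L / t_tx = 80000 bits / 0.0139367 s = 5.74 Mbps.

5.74 Mbps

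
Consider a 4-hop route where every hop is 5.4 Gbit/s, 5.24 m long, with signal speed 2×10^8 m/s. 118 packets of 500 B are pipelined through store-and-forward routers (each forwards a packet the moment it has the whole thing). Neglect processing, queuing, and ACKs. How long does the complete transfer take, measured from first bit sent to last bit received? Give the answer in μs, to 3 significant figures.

89.7 μs

Per-hop transmission t_tx = L/R = 4000/5400000000 = 0.740741 μs.
Per-hop propagation t_prop = 5.24/200000000 = 0.0262 μs.
Pipeline fill: first packet needs 4·t_tx to clear all hops; remaining 117 packets each add one t_tx.
Total = (4+118-1)·t_tx + 4·t_prop = 121·0.740741 + 4·0.0262 = 89.7 μs.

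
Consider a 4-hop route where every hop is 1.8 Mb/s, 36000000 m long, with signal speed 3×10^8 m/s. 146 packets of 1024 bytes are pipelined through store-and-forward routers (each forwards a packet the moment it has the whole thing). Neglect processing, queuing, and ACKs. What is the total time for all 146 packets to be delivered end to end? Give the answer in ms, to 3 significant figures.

1160 ms

Per-hop transmission t_tx = L/R = 8192/1800000 = 4.55111 ms.
Per-hop propagation t_prop = 36000000/300000000 = 120 ms.
Pipeline fill: first packet needs 4·t_tx to clear all hops; remaining 145 packets each add one t_tx.
Total = (4+146-1)·t_tx + 4·t_prop = 149·4.55111 + 4·120 = 1160 ms.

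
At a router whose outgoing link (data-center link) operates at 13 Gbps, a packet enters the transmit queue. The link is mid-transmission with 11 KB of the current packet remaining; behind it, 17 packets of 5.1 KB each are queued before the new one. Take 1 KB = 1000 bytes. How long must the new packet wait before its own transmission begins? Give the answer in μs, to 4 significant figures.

60.12 μs

Each queued packet: L/R = 40800/13000000000 = 3.13846 μs.
17 queued → 53.3538 μs.
Plus remaining 88000 bits of current packet: 6.76923 μs.
Queuing delay = 60.12 μs.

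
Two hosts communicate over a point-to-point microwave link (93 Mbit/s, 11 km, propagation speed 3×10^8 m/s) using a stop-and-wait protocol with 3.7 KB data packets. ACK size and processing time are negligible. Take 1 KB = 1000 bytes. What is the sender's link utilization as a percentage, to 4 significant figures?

81.27 %

t_tx = L/R = 29600/93000000 = 0.00031828 s.
t_prop = 11000/300000000 = 3.66667e-05 s; RTT = 7.33333e-05 s.
Cycle = t_tx + RTT = 0.000391613 s.
Utilization = t_tx / cycle = 0.00031828/0.000391613 = 81.27 %.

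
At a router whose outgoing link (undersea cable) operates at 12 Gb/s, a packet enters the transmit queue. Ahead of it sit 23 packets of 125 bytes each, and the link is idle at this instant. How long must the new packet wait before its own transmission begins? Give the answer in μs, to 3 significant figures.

Each queued packet: L/R = 1000/12000000000 = 0.0833333 μs.
23 queued → 1.91667 μs.
Queuing delay = 1.92 μs.

1.92 μs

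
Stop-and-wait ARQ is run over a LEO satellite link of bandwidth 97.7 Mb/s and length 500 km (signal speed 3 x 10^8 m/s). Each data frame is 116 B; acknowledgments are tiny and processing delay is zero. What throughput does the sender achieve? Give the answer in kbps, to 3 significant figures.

t_tx = L/R = 928/97700000 = 9.49846e-06 s.
t_prop = 500000/300000000 = 0.00166667 s; RTT = 0.00333333 s.
Cycle = t_tx + RTT = 0.00334283 s.
Throughput = L / cycle = 928 / 0.00334283 = 278 kbps.

278 kbps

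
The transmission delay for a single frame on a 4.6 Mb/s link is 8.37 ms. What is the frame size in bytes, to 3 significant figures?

L = R × t_tx = 4600000 b/s × 0.00837 s = 38502 bits.
In bytes: 38502 / 8 = 4810 bytes.

4810 bytes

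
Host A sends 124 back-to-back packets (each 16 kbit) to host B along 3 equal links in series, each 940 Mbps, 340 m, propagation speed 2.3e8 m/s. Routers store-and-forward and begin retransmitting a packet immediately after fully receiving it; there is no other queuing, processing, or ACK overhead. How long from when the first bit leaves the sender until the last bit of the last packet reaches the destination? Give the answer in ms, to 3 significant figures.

2.15 ms

Per-hop transmission t_tx = L/R = 16000/940000000 = 0.0170213 ms.
Per-hop propagation t_prop = 340/2.3e+08 = 0.00147826 ms.
Pipeline fill: first packet needs 3·t_tx to clear all hops; remaining 123 packets each add one t_tx.
Total = (3+124-1)·t_tx + 3·t_prop = 126·0.0170213 + 3·0.00147826 = 2.15 ms.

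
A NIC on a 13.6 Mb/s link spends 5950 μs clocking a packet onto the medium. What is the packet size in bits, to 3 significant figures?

80900 bits

L = R × t_tx = 13600000 b/s × 0.00595 s = 80920 bits.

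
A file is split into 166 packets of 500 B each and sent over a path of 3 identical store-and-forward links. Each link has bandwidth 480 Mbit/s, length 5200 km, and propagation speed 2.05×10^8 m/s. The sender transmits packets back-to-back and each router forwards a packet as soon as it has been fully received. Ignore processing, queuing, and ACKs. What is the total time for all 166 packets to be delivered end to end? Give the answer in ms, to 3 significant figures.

Per-hop transmission t_tx = L/R = 4000/480000000 = 0.00833333 ms.
Per-hop propagation t_prop = 5200000/2.05e+08 = 25.3659 ms.
Pipeline fill: first packet needs 3·t_tx to clear all hops; remaining 165 packets each add one t_tx.
Total = (3+166-1)·t_tx + 3·t_prop = 168·0.00833333 + 3·25.3659 = 77.5 ms.

77.5 ms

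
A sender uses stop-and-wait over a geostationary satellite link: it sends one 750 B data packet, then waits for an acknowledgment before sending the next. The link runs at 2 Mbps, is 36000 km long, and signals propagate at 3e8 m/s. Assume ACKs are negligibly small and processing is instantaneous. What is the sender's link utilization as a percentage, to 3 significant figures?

1.23 %

t_tx = L/R = 6000/2000000 = 0.003 s.
t_prop = 36000000/300000000 = 0.12 s; RTT = 0.24 s.
Cycle = t_tx + RTT = 0.243 s.
Utilization = t_tx / cycle = 0.003/0.243 = 1.23 %.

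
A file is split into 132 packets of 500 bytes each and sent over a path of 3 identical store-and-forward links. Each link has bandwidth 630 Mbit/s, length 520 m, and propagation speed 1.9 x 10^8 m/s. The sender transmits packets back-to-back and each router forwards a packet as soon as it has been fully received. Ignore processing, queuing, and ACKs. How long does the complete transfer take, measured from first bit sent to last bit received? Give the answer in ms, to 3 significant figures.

Per-hop transmission t_tx = L/R = 4000/630000000 = 0.00634921 ms.
Per-hop propagation t_prop = 520/190000000 = 0.00273684 ms.
Pipeline fill: first packet needs 3·t_tx to clear all hops; remaining 131 packets each add one t_tx.
Total = (3+132-1)·t_tx + 3·t_prop = 134·0.00634921 + 3·0.00273684 = 0.859 ms.

0.859 ms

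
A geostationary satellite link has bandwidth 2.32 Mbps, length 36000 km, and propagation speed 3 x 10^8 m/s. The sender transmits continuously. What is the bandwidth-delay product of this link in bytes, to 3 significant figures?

34800 bytes

Propagation delay = 36000000 / 300000000 = 0.12 s.
BDP = R × t_prop = 2320000 × 0.12 = 278400 bits.
In bytes: 278400/8 = 34800 bytes.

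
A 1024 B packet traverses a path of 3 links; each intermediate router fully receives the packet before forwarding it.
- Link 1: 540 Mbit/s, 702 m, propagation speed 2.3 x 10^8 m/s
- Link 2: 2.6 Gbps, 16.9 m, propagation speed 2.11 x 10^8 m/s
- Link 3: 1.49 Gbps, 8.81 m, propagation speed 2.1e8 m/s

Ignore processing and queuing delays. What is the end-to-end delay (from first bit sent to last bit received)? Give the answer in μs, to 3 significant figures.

27.0 μs

L = 1024 × 8 = 8192 bits.
Transmission delays (L/R per hop): 15.1704, 3.15077, 5.49799 μs; sum = 23.8191 μs.
Propagation delays (d/s per hop): 3.05217, 0.0800948, 0.0419524 μs; sum = 3.17422 μs.
End-to-end = 27.0 μs.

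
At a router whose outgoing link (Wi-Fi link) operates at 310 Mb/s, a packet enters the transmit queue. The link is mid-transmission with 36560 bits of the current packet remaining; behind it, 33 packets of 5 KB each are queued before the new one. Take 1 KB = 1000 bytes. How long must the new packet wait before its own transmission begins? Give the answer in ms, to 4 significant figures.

4.376 ms

Each queued packet: L/R = 40000/310000000 = 0.129032 ms.
33 queued → 4.25806 ms.
Plus remaining 36560 bits of current packet: 0.117935 ms.
Queuing delay = 4.376 ms.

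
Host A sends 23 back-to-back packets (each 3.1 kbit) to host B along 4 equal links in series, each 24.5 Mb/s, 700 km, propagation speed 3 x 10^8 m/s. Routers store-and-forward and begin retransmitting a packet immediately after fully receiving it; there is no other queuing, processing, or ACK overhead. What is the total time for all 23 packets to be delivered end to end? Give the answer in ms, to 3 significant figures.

Per-hop transmission t_tx = L/R = 3100/24500000 = 0.126531 ms.
Per-hop propagation t_prop = 700000/300000000 = 2.33333 ms.
Pipeline fill: first packet needs 4·t_tx to clear all hops; remaining 22 packets each add one t_tx.
Total = (4+23-1)·t_tx + 4·t_prop = 26·0.126531 + 4·2.33333 = 12.6 ms.

12.6 ms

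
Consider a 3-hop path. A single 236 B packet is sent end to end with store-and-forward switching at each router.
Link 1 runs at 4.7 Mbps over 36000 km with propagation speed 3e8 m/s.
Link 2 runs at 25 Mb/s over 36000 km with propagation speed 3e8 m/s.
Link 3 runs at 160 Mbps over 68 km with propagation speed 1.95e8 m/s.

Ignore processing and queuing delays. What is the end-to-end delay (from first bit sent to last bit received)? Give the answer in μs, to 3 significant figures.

L = 236 × 8 = 1888 bits.
Transmission delays (L/R per hop): 401.702, 75.52, 11.8 μs; sum = 489.022 μs.
Propagation delays (d/s per hop): 120000, 120000, 348.718 μs; sum = 240349 μs.
End-to-end = 241000 μs.

241000 μs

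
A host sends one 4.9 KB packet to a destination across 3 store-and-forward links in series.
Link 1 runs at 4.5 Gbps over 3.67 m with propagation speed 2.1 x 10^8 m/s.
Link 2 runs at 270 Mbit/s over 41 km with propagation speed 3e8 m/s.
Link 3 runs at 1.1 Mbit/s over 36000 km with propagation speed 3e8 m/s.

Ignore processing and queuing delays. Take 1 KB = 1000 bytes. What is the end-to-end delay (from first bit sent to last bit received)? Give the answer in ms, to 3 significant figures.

L = 39200 bits.
Transmission delays (L/R per hop): 0.00871111, 0.145185, 35.6364 ms; sum = 35.7903 ms.
Propagation delays (d/s per hop): 1.74762e-05, 0.136667, 120 ms; sum = 120.137 ms.
End-to-end = 156 ms.

156 ms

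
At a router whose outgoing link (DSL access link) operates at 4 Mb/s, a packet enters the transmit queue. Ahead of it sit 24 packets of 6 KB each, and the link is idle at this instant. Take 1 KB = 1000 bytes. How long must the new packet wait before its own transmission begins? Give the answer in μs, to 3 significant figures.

Each queued packet: L/R = 48000/4000000 = 12000 μs.
24 queued → 288000 μs.
Queuing delay = 288000 μs.

288000 μs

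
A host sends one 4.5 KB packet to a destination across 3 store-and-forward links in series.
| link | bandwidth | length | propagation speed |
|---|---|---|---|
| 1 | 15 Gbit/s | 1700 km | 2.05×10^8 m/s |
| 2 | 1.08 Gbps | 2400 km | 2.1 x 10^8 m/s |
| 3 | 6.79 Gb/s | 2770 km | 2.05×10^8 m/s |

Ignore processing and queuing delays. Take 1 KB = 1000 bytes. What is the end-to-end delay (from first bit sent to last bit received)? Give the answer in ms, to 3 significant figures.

33.3 ms

L = 36000 bits.
Transmission delays (L/R per hop): 0.0024, 0.0333333, 0.00530191 ms; sum = 0.0410352 ms.
Propagation delays (d/s per hop): 8.29268, 11.4286, 13.5122 ms; sum = 33.2334 ms.
End-to-end = 33.3 ms.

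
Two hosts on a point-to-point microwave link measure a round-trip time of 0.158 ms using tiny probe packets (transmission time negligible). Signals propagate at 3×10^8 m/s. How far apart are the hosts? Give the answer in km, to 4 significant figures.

One-way propagation = RTT/2 = 0.079 ms.
d = s × t = 300000000 × 7.9e-05 = 23.70 km.

23.70 km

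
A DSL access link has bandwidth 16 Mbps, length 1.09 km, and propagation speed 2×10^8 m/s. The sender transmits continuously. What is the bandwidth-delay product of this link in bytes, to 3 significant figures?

Propagation delay = 1090 / 200000000 = 5.45e-06 s.
BDP = R × t_prop = 16000000 × 5.45e-06 = 87.2 bits.
In bytes: 87.2/8 = 10.9 bytes.

10.9 bytes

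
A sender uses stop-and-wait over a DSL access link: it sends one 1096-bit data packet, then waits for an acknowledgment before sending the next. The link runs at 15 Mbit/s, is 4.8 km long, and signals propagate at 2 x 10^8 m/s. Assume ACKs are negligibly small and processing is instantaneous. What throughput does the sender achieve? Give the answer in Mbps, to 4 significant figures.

9.053 Mbps

t_tx = L/R = 1096/15000000 = 7.30667e-05 s.
t_prop = 4800/200000000 = 2.4e-05 s; RTT = 4.8e-05 s.
Cycle = t_tx + RTT = 0.000121067 s.
Throughput = L / cycle = 1096 / 0.000121067 = 9.053 Mbps.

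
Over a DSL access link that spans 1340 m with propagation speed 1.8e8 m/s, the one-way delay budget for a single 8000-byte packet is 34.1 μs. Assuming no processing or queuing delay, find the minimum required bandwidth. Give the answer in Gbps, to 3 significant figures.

L = 64000 bits.
Propagation delay = 1340 / 180000000 = 7.44444 μs.
Transmission budget = 34.1 − 7.44444 = 26.6556 μs.
R ≥ L / t_tx = 64000 bits / 2.66556e-05 s = 2.40 Gbps.

2.40 Gbps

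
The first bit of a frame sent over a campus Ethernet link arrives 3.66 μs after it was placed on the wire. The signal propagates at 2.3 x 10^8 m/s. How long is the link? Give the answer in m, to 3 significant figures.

842 m

d = s × t_prop = 2.3e+08 × 3.66e-06 = 842 m.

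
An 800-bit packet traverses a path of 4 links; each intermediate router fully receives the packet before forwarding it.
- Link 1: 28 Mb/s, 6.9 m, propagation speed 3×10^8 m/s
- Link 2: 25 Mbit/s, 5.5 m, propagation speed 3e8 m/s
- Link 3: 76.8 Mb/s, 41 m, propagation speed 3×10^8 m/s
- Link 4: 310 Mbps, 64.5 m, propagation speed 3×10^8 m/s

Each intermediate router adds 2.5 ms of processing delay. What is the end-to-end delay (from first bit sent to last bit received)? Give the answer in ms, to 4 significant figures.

Transmission delays (L/R per hop): 0.0285714, 0.032, 0.0104167, 0.00258065 ms; sum = 0.0735687 ms.
Propagation delays (d/s per hop): 2.3e-05, 1.83333e-05, 0.000136667, 0.000215 ms; sum = 0.000393 ms.
Processing at 3 router(s): 3 × 2.5 ms = 7.5 ms.
End-to-end = 7.574 ms.

7.574 ms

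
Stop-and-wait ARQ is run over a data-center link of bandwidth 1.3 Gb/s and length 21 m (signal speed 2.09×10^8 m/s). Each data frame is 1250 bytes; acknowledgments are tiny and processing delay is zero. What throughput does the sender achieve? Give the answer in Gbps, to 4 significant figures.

1.267 Gbps

t_tx = L/R = 10000/1300000000 = 7.69231e-06 s.
t_prop = 21/209000000 = 1.00478e-07 s; RTT = 2.00957e-07 s.
Cycle = t_tx + RTT = 7.89326e-06 s.
Throughput = L / cycle = 10000 / 7.89326e-06 = 1.267 Gbps.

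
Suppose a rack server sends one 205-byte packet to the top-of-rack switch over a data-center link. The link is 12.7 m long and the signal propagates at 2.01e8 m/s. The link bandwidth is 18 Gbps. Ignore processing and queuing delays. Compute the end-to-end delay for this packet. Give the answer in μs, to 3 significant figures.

0.154 μs

L = 205 × 8 = 1640 bits.
Transmission delay = L/R = 1640 / 18000000000 = 0.0911111 μs.
Propagation delay = d/s = 12.7 m / 2.01e+08 m/s = 0.0631841 μs.
Total = 0.154 μs.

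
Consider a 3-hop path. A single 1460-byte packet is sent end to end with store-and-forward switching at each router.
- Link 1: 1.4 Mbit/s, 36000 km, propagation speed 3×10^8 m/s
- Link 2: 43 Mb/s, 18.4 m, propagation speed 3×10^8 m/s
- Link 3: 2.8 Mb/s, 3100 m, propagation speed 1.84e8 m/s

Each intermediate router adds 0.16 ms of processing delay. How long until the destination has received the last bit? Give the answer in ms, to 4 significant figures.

L = 1460 × 8 = 11680 bits.
Transmission delays (L/R per hop): 8.34286, 0.271628, 4.17143 ms; sum = 12.7859 ms.
Propagation delays (d/s per hop): 120, 6.13333e-05, 0.0168478 ms; sum = 120.017 ms.
Processing at 2 router(s): 2 × 0.16 ms = 0.32 ms.
End-to-end = 133.1 ms.

133.1 ms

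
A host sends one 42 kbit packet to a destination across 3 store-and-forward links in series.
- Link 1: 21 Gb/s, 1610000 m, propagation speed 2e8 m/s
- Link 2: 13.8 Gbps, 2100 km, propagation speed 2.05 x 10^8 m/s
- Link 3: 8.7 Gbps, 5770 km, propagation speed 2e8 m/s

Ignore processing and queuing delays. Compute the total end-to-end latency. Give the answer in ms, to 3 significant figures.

47.2 ms

L = 42000 bits.
Transmission delays (L/R per hop): 0.002, 0.00304348, 0.00482759 ms; sum = 0.00987106 ms.
Propagation delays (d/s per hop): 8.05, 10.2439, 28.85 ms; sum = 47.1439 ms.
End-to-end = 47.2 ms.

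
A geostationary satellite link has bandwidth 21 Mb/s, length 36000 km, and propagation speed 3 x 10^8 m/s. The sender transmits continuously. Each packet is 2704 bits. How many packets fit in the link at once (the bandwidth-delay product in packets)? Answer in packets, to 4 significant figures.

932.0 packets

Propagation delay = 36000000 / 300000000 = 0.12 s.
BDP = R × t_prop = 21000000 × 0.12 = 2520000 bits.
In packets of 2704 bits: 932.0 packets.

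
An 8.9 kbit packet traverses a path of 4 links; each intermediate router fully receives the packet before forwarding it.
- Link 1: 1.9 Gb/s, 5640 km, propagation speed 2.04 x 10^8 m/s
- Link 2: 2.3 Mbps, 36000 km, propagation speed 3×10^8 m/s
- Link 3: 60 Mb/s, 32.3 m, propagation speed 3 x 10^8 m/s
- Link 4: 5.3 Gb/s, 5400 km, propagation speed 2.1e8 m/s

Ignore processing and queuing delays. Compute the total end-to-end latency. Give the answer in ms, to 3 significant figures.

177 ms

L = 8900 bits.
Transmission delays (L/R per hop): 0.00468421, 3.86957, 0.148333, 0.00167925 ms; sum = 4.02426 ms.
Propagation delays (d/s per hop): 27.6471, 120, 0.000107667, 25.7143 ms; sum = 173.361 ms.
End-to-end = 177 ms.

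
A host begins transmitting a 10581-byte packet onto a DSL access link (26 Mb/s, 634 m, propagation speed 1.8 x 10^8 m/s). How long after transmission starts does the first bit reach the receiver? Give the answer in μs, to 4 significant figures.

3.522 μs

First bit experiences only propagation delay: d/s = 634/180000000 = 3.522 μs.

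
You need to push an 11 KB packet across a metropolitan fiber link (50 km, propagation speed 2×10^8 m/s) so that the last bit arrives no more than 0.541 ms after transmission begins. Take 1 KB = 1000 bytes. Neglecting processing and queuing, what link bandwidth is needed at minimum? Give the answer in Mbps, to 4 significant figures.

L = 88000 bits.
Propagation delay = 50000 / 200000000 = 0.25 ms.
Transmission budget = 0.541 − 0.25 = 0.291 ms.
R ≥ L / t_tx = 88000 bits / 0.000291 s = 302.4 Mbps.

302.4 Mbps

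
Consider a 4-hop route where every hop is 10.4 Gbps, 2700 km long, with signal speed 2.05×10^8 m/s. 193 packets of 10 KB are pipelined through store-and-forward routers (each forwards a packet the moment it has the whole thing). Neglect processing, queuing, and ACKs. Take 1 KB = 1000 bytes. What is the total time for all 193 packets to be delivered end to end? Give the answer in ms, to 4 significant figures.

54.19 ms

Per-hop transmission t_tx = L/R = 80000/10400000000 = 0.00769231 ms.
Per-hop propagation t_prop = 2700000/2.05e+08 = 13.1707 ms.
Pipeline fill: first packet needs 4·t_tx to clear all hops; remaining 192 packets each add one t_tx.
Total = (4+193-1)·t_tx + 4·t_prop = 196·0.00769231 + 4·13.1707 = 54.19 ms.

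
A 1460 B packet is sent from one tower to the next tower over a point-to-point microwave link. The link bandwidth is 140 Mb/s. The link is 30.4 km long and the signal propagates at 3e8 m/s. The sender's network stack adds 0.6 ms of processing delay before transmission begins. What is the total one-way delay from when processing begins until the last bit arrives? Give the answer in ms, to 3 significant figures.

L = 1460 × 8 = 11680 bits.
Transmission delay = L/R = 11680 / 140000000 = 0.0834286 ms.
Propagation delay = d/s = 30400 m / 300000000 m/s = 0.101333 ms.
Plus processing delay 0.6 ms = 0.6 ms.
Total = 0.785 ms.

0.785 ms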